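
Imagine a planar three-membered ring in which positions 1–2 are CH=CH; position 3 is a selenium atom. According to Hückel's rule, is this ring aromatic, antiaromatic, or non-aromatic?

Antiaromatic

Every ring atom contributes a p orbital perpendicular to the ring (each doubly-bonded ring atom is sp² with one p-orbital electron; the selenium donates one lone pair from its p orbital), so the π system is cyclic and fully conjugated.
Adding the contributions, 1 × 2 = 2 from the double-bond unit + 2 from the Se atom = 4.
With 4 = 4·1 π electrons, Hückel's rule classifies the planar ring as antiaromatic.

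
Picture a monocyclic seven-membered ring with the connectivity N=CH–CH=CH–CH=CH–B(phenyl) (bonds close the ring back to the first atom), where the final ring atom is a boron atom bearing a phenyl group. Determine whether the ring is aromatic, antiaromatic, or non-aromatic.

Every ring atom contributes a p orbital perpendicular to the ring (the double-bond atoms are sp², each contributing one p electron; each =N– nitrogen is pyridine-type (lone pair in the sp² plane, one electron in the p orbital); the boron has an empty p orbital), so the π system is cyclic and fully conjugated.
π-electron count: 3 × 2 = 6 from the double-bond units + 0 from the B(phenyl) atom = 6.
Since 6 = 4·1 + 2, the ring meets the 4n+2 criterion.

Aromatic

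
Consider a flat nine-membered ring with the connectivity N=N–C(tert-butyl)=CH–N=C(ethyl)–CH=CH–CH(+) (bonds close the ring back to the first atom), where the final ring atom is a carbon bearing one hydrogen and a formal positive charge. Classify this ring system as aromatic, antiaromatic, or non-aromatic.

Check conjugation: every atom in a ring double bond is sp² and brings one electron to the p orbital; each =N– nitrogen is pyridine-type (lone pair in the sp² plane, one electron in the p orbital); the carbocation has an empty p orbital — every position has a p orbital, so the cyclic π system is continuous.
Adding the contributions, 4 × 2 = 8 from the double-bond units + 0 from the CH(+) atom = 8.
With 8 = 4·2 π electrons, Hückel's rule classifies the planar ring as antiaromatic.

Antiaromatic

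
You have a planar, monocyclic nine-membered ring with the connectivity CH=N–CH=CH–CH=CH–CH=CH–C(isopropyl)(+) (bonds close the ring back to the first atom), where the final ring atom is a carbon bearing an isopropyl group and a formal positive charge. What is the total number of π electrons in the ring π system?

The p orbitals form a continuous loop: every atom in a ring double bond is sp² and brings one electron to the p orbital; each =N– nitrogen is pyridine-type (lone pair in the sp² plane, one electron in the p orbital); the carbocation has an empty p orbital. The ring is fully conjugated.
π-electron count: 4 × 2 = 8 from the double-bond units + 0 from the C(isopropyl)(+) atom = 8.

8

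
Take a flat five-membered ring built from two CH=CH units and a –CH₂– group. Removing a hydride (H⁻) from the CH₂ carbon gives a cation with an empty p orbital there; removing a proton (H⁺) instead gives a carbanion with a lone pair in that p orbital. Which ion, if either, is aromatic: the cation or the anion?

Both ions have a continuous loop of p orbitals — each ring atom is sp².
Cation: 2 × 2 + 0 = 4 π electrons → 4(1), antiaromatic.
Anion: 2 × 2 + 2 = 6 π electrons → 4(1)+2, aromatic.

The anion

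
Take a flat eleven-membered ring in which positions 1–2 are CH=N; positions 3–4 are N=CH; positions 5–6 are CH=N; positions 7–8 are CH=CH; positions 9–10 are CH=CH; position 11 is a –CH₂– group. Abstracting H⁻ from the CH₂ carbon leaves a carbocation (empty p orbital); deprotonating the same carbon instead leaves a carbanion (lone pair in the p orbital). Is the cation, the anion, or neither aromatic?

The cation

In both ions every ring atom is sp² and contributes a p orbital, so both rings are fully conjugated.
Cation: 5 × 2 + 0 = 10 π electrons → 4(2)+2, aromatic.
Anion: 5 × 2 + 2 = 12 π electrons → 4(3), antiaromatic.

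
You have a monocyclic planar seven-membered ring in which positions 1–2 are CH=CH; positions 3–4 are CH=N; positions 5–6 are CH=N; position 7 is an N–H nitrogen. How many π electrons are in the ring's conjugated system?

Every ring atom contributes a p orbital perpendicular to the ring (each doubly-bonded ring atom is sp² with one p-orbital electron; each =N– nitrogen is pyridine-type (lone pair in the sp² plane, one electron in the p orbital); the pyrrole-type nitrogen donates its lone pair from the p orbital), so the π system is cyclic and fully conjugated.
Adding the contributions, 3 × 2 = 6 from the double-bond units + 2 from the NH atom = 8.

8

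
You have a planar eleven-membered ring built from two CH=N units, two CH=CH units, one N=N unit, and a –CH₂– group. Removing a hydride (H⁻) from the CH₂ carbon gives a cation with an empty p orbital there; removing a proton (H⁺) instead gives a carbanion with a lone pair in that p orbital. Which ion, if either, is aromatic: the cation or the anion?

The cation

Both ions have a continuous loop of p orbitals — each ring atom is sp².
Cation: 5 × 2 + 0 = 10 π electrons → 4(2)+2, aromatic.
Anion: 5 × 2 + 2 = 12 π electrons → 4(3), antiaromatic.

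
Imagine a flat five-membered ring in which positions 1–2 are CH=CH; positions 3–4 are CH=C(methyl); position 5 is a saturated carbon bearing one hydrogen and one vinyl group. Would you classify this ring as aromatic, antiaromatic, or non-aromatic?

The CH(vinyl) carbon is saturated: that saturated carbon is sp³ and has no p orbital in the ring π system. Conjugation is not continuous around the ring.
Hückel's rule only applies to fully conjugated rings, so this one is simply non-aromatic.

Non-aromatic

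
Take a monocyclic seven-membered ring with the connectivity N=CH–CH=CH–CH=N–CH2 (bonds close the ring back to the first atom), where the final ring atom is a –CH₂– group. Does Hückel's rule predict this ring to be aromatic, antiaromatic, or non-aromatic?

Non-aromatic

At the CH2 position, the tetrahedral CH₂ carbon is sp³ and has no p orbital in the ring π system; the ring's p-orbital overlap is broken there.
A ring that is not fully conjugated cannot be aromatic or antiaromatic regardless of its π-electron count.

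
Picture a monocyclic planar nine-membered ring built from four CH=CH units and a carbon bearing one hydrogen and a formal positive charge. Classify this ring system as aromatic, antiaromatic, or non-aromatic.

Check conjugation: every atom in a ring double bond is sp² and brings one electron to the p orbital; the carbocation has an empty p orbital — every position has a p orbital, so the cyclic π system is continuous.
Counting π electrons: 4 × 2 = 8 from the double-bond units + 0 from the CH(+) atom = 8.
With 8 = 4·2 π electrons, Hückel's rule classifies the planar ring as antiaromatic.

Antiaromatic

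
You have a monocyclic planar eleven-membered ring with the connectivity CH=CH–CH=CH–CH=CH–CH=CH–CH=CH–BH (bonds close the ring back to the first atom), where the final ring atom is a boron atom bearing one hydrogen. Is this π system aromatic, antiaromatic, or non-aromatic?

Every ring atom contributes a p orbital perpendicular to the ring (each doubly-bonded ring atom is sp² with one p-orbital electron; the boron has an empty p orbital), so the π system is cyclic and fully conjugated.
Counting π electrons: 5 × 2 = 10 from the double-bond units + 0 from the BH atom = 10.
10 = 4(2) + 2, which satisfies Hückel's 4n+2 rule.

Aromatic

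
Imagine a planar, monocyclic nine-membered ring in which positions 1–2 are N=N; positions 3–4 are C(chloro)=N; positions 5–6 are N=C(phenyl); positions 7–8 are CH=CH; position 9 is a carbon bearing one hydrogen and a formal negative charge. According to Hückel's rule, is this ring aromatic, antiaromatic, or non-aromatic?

Aromatic

Check conjugation: each doubly-bonded ring atom is sp² with one p-orbital electron; each =N– nitrogen is pyridine-type (lone pair in the sp² plane, one electron in the p orbital); the carbanion's lone pair occupies the p orbital — every position has a p orbital, so the cyclic π system is continuous.
π-electron count: 4 × 2 = 8 from the double-bond units + 2 from the CH(-) atom = 10.
Since 10 = 4·2 + 2, the ring meets the 4n+2 criterion.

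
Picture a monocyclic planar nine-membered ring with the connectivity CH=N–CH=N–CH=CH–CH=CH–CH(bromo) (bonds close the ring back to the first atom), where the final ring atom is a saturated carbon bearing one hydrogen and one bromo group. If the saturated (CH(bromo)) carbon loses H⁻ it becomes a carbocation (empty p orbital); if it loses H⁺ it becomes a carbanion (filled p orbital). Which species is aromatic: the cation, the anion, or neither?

In both ions every ring atom is sp² and contributes a p orbital, so both rings are fully conjugated.
Cation: 4 × 2 + 0 = 8 π electrons → 4(2), antiaromatic.
Anion: 4 × 2 + 2 = 10 π electrons → 4(2)+2, aromatic.

The anion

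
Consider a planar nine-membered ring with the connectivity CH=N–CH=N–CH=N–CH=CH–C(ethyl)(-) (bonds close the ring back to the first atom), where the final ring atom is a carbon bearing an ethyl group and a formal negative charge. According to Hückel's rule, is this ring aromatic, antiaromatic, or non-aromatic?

Aromatic

The p orbitals form a continuous loop: each doubly-bonded ring atom is sp² with one p-orbital electron; the doubly-bonded nitrogens are pyridine-type — their lone pairs lie in the ring plane, leaving one electron in the p orbital; the carbanion's lone pair occupies the p orbital. The ring is fully conjugated.
Adding the contributions, 4 × 2 = 8 from the double-bond units + 2 from the C(ethyl)(-) atom = 10.
That gives a 4n+2 count (10, n = 2).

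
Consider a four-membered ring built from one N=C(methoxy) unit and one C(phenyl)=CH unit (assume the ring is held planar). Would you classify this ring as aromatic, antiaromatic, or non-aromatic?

Check conjugation: each doubly-bonded ring atom is sp² with one p-orbital electron; the doubly-bonded nitrogens are pyridine-type — their lone pairs lie in the ring plane, leaving one electron in the p orbital — every position has a p orbital, so the cyclic π system is continuous.
Counting π electrons: 2 × 2 = 4 from the 2 double-bond units.
A 4n π count (4, n = 1) in a planar conjugated ring means antiaromatic.

Antiaromatic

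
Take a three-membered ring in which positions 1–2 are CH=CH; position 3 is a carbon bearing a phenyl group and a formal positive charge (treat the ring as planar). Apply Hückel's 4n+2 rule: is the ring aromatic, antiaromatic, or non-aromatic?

Check conjugation: the double-bond atoms are sp², each contributing one p electron; the carbocation has an empty p orbital — every position has a p orbital, so the cyclic π system is continuous.
Tallying contributions gives 1 × 2 = 2 from the double-bond unit + 0 from the C(phenyl)(+) atom = 2.
That gives a 4n+2 count (2, n = 0).

Aromatic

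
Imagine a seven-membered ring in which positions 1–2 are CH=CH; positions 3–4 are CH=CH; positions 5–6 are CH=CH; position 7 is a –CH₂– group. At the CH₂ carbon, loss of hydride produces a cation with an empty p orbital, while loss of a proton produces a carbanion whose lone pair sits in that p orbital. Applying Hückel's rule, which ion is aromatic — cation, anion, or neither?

The cation

In both ions every ring atom is sp² and contributes a p orbital, so both rings are fully conjugated.
Cation: 3 × 2 + 0 = 6 π electrons → 4(1)+2, aromatic.
Anion: 3 × 2 + 2 = 8 π electrons → 4(2), antiaromatic.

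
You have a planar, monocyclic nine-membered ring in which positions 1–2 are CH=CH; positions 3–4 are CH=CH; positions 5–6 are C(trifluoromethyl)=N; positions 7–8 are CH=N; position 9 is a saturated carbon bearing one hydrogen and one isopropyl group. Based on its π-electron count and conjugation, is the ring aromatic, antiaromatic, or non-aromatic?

Non-aromatic

The CH(isopropyl) carbon is saturated: that saturated carbon is sp³ and has no p orbital in the ring π system. Conjugation is not continuous around the ring.
A ring that is not fully conjugated cannot be aromatic or antiaromatic regardless of its π-electron count.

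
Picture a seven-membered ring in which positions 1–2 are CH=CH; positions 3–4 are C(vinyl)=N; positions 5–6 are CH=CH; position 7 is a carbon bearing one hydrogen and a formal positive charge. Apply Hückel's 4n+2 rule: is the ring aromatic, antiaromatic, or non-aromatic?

Aromatic

Every ring atom contributes a p orbital perpendicular to the ring (every atom in a ring double bond is sp² and brings one electron to the p orbital; each =N– nitrogen is pyridine-type (lone pair in the sp² plane, one electron in the p orbital); the carbocation has an empty p orbital), so the π system is cyclic and fully conjugated.
Tallying contributions gives 3 × 2 = 6 from the double-bond units + 0 from the CH(+) atom = 6.
With 6 π electrons (n = 1), the Hückel 4n+2 condition holds.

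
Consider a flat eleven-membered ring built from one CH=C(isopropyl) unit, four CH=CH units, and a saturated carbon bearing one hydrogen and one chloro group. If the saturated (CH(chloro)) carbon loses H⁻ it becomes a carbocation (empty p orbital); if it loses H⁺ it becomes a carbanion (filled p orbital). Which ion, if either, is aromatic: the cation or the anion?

The cation

In either ion the ring is fully conjugated: every atom, including the new sp² carbon, supplies a p orbital.
Cation: 5 × 2 + 0 = 10 π electrons → 4(2)+2, aromatic.
Anion: 5 × 2 + 2 = 12 π electrons → 4(3), antiaromatic.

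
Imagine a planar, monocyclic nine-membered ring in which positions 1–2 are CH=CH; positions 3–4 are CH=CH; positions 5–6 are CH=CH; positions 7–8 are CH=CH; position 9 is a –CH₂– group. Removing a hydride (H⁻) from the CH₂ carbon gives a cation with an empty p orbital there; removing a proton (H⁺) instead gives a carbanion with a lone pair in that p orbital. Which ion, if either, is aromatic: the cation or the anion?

The anion

In both ions every ring atom is sp² and contributes a p orbital, so both rings are fully conjugated.
Cation: 4 × 2 + 0 = 8 π electrons → 4(2), antiaromatic.
Anion: 4 × 2 + 2 = 10 π electrons → 4(2)+2, aromatic.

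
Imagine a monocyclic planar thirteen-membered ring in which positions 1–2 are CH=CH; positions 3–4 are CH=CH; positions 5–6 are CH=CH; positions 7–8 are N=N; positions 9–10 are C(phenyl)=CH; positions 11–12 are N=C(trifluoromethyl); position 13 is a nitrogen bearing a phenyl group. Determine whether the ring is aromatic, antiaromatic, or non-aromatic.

Aromatic

Check conjugation: each doubly-bonded ring atom is sp² with one p-orbital electron; the doubly-bonded nitrogens are pyridine-type — their lone pairs lie in the ring plane, leaving one electron in the p orbital; the pyrrole-type nitrogen donates its lone pair from the p orbital — every position has a p orbital, so the cyclic π system is continuous.
Adding the contributions, 6 × 2 = 12 from the double-bond units + 2 from the N(phenyl) atom = 14.
With 14 π electrons (n = 3), the Hückel 4n+2 condition holds.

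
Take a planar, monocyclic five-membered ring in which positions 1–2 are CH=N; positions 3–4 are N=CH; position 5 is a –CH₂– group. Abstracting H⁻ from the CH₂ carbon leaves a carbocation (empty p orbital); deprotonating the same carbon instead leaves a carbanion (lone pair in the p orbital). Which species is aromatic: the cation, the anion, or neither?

In either ion the ring is fully conjugated: every atom, including the new sp² carbon, supplies a p orbital.
Cation: 2 × 2 + 0 = 4 π electrons → 4(1), antiaromatic.
Anion: 2 × 2 + 2 = 6 π electrons → 4(1)+2, aromatic.

The anion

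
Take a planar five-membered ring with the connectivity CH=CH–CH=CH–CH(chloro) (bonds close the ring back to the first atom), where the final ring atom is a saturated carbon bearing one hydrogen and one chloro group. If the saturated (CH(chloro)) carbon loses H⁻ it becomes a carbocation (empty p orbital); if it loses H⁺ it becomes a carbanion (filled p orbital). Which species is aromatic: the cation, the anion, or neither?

The anion

In either ion the ring is fully conjugated: every atom, including the new sp² carbon, supplies a p orbital.
Cation: 2 × 2 + 0 = 4 π electrons → 4(1), antiaromatic.
Anion: 2 × 2 + 2 = 6 π electrons → 4(1)+2, aromatic.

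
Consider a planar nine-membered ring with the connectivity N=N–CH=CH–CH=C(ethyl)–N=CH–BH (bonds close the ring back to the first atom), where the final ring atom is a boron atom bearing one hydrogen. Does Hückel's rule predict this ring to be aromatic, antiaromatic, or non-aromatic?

Every ring atom contributes a p orbital perpendicular to the ring (every atom in a ring double bond is sp² and brings one electron to the p orbital; the doubly-bonded nitrogens are pyridine-type — their lone pairs lie in the ring plane, leaving one electron in the p orbital; the boron has an empty p orbital), so the π system is cyclic and fully conjugated.
π-electron count: 4 × 2 = 8 from the double-bond units + 0 from the BH atom = 8.
With 8 = 4·2 π electrons, Hückel's rule classifies the planar ring as antiaromatic.

Antiaromatic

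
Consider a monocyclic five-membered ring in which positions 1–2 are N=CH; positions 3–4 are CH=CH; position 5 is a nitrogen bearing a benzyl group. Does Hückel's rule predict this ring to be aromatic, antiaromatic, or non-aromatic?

Aromatic

Check conjugation: every atom in a ring double bond is sp² and brings one electron to the p orbital; each =N– nitrogen is pyridine-type (lone pair in the sp² plane, one electron in the p orbital); the pyrrole-type nitrogen donates its lone pair from the p orbital — every position has a p orbital, so the cyclic π system is continuous.
π-electron count: 2 × 2 = 4 from the double-bond units + 2 from the N(benzyl) atom = 6.
That gives a 4n+2 count (6, n = 1).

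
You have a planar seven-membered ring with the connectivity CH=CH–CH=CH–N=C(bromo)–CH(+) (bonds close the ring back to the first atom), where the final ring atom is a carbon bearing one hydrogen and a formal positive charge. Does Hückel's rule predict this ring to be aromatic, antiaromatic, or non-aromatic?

The p orbitals form a continuous loop: each doubly-bonded ring atom is sp² with one p-orbital electron; each =N– nitrogen is pyridine-type (lone pair in the sp² plane, one electron in the p orbital); the carbocation has an empty p orbital. The ring is fully conjugated.
Adding the contributions, 3 × 2 = 6 from the double-bond units + 0 from the CH(+) atom = 6.
That gives a 4n+2 count (6, n = 1).

Aromatic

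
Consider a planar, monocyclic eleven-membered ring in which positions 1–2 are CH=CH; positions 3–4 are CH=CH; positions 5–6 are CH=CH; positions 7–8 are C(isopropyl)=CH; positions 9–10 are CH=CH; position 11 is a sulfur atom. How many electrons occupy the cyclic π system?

Check conjugation: every atom in a ring double bond is sp² and brings one electron to the p orbital; the sulfur donates one lone pair from its p orbital — every position has a p orbital, so the cyclic π system is continuous.
Adding the contributions, 5 × 2 = 10 from the double-bond units + 2 from the S atom = 12.

12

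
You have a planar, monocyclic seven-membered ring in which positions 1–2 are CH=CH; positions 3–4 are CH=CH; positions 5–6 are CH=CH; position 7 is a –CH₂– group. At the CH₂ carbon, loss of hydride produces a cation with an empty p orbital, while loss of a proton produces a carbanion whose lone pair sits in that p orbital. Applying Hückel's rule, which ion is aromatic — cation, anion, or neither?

In either ion the ring is fully conjugated: every atom, including the new sp² carbon, supplies a p orbital.
Cation: 3 × 2 + 0 = 6 π electrons → 4(1)+2, aromatic.
Anion: 3 × 2 + 2 = 8 π electrons → 4(2), antiaromatic.

The cation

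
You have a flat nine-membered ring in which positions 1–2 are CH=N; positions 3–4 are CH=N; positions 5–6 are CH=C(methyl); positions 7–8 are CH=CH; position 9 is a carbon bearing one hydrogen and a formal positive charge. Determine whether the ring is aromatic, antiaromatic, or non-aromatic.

The p orbitals form a continuous loop: every atom in a ring double bond is sp² and brings one electron to the p orbital; each =N– nitrogen is pyridine-type (lone pair in the sp² plane, one electron in the p orbital); the carbocation has an empty p orbital. The ring is fully conjugated.
Adding the contributions, 4 × 2 = 8 from the double-bond units + 0 from the CH(+) atom = 8.
A 4n π count (8, n = 2) in a planar conjugated ring means antiaromatic.

Antiaromatic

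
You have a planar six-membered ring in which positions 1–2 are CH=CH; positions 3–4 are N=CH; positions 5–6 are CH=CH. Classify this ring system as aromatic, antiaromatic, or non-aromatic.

All ring atoms are sp² and supply a p orbital to the ring (every atom in a ring double bond is sp² and brings one electron to the p orbital; the doubly-bonded nitrogens are pyridine-type — their lone pairs lie in the ring plane, leaving one electron in the p orbital); the conjugation is uninterrupted.
Counting π electrons: 3 × 2 = 6 from the 3 double-bond units.
With 6 π electrons (n = 1), the Hückel 4n+2 condition holds.

Aromatic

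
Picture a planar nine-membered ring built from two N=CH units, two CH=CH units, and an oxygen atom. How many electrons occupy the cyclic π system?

10

The p orbitals form a continuous loop: each doubly-bonded ring atom is sp² with one p-orbital electron; each =N– nitrogen is pyridine-type (lone pair in the sp² plane, one electron in the p orbital); the oxygen donates one lone pair from its p orbital. The ring is fully conjugated.
Counting π electrons: 4 × 2 = 8 from the double-bond units + 2 from the O atom = 10.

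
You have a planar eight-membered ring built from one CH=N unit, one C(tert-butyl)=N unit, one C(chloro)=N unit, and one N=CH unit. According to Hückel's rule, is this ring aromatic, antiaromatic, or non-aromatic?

Antiaromatic

Check conjugation: every atom in a ring double bond is sp² and brings one electron to the p orbital; each sp² =N– keeps its lone pair in-plane and puts one electron into the π system — every position has a p orbital, so the cyclic π system is continuous.
Tallying contributions gives 4 × 2 = 8 from the 4 double-bond units.
A 4n π count (8, n = 2) in a planar conjugated ring means antiaromatic.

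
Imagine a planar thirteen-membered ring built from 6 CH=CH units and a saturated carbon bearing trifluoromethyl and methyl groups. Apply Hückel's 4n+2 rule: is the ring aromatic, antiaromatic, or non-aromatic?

Non-aromatic

At the C(trifluoromethyl)(methyl) position, that saturated carbon is sp³ and has no p orbital in the ring π system; the ring's p-orbital overlap is broken there.
A ring that is not fully conjugated cannot be aromatic or antiaromatic regardless of its π-electron count.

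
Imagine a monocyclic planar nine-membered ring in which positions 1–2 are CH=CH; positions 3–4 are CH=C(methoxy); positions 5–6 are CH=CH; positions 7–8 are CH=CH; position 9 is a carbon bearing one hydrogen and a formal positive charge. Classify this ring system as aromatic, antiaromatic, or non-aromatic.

Antiaromatic

Every ring atom contributes a p orbital perpendicular to the ring (the double-bond atoms are sp², each contributing one p electron; the carbocation has an empty p orbital), so the π system is cyclic and fully conjugated.
Adding the contributions, 4 × 2 = 8 from the double-bond units + 0 from the CH(+) atom = 8.
8 = 4(2); a planar, fully conjugated 4n system is antiaromatic.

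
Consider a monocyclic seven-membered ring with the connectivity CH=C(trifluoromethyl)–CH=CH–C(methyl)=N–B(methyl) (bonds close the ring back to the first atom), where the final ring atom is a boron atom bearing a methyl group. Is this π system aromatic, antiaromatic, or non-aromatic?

Aromatic

Check conjugation: the double-bond atoms are sp², each contributing one p electron; each sp² =N– keeps its lone pair in-plane and puts one electron into the π system; the boron has an empty p orbital — every position has a p orbital, so the cyclic π system is continuous.
Adding the contributions, 3 × 2 = 6 from the double-bond units + 0 from the B(methyl) atom = 6.
With 6 π electrons (n = 1), the Hückel 4n+2 condition holds.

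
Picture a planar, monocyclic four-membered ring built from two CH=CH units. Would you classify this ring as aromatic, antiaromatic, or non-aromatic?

Antiaromatic

The p orbitals form a continuous loop: each doubly-bonded ring atom is sp² with one p-orbital electron. The ring is fully conjugated.
π-electron count: 2 × 2 = 4 from the 2 double-bond units.
4 is a 4n count (n = 1), so the planar conjugated ring is antiaromatic.
(The species described is cyclobutadiene.)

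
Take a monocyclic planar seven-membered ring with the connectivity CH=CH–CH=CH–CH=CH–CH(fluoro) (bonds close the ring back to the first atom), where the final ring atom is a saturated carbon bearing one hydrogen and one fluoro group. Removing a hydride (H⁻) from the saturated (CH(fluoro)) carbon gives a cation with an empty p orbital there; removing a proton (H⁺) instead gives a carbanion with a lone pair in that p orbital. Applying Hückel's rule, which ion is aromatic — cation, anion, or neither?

The cation

In both ions every ring atom is sp² and contributes a p orbital, so both rings are fully conjugated.
Cation: 3 × 2 + 0 = 6 π electrons → 4(1)+2, aromatic.
Anion: 3 × 2 + 2 = 8 π electrons → 4(2), antiaromatic.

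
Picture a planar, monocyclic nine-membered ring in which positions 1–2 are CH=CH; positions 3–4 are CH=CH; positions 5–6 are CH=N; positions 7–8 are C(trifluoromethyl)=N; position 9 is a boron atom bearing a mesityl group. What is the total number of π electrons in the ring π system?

The p orbitals form a continuous loop: each doubly-bonded ring atom is sp² with one p-orbital electron; the doubly-bonded nitrogens are pyridine-type — their lone pairs lie in the ring plane, leaving one electron in the p orbital; the boron has an empty p orbital. The ring is fully conjugated.
Adding the contributions, 4 × 2 = 8 from the double-bond units + 0 from the B(mesityl) atom = 8.

8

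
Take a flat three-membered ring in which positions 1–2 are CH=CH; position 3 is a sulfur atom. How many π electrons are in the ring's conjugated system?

Every ring atom contributes a p orbital perpendicular to the ring (the double-bond atoms are sp², each contributing one p electron; the sulfur donates one lone pair from its p orbital), so the π system is cyclic and fully conjugated.
Tallying contributions gives 1 × 2 = 2 from the double-bond unit + 2 from the S atom = 4.

4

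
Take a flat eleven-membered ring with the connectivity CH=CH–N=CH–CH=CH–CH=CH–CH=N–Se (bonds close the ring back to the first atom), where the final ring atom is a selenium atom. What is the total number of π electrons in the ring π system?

All ring atoms are sp² and supply a p orbital to the ring (every atom in a ring double bond is sp² and brings one electron to the p orbital; each sp² =N– keeps its lone pair in-plane and puts one electron into the π system; the selenium donates one lone pair from its p orbital); the conjugation is uninterrupted.
π-electron count: 5 × 2 = 10 from the double-bond units + 2 from the Se atom = 12.

12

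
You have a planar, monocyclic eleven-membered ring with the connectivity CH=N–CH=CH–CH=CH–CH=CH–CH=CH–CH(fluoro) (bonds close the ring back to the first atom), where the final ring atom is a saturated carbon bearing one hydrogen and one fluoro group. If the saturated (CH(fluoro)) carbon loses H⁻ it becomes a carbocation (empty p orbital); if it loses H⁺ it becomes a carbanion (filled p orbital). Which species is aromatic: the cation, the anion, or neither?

The cation

Once that carbon is sp², every ring atom has a p orbital and both ions are fully conjugated.
Cation: 5 × 2 + 0 = 10 π electrons → 4(2)+2, aromatic.
Anion: 5 × 2 + 2 = 12 π electrons → 4(3), antiaromatic.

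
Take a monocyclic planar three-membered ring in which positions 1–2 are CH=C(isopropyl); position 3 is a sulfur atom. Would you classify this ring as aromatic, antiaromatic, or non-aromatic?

Antiaromatic

The p orbitals form a continuous loop: the double-bond atoms are sp², each contributing one p electron; the sulfur donates one lone pair from its p orbital. The ring is fully conjugated.
Tallying contributions gives 1 × 2 = 2 from the double-bond unit + 2 from the S atom = 4.
A 4n π count (4, n = 1) in a planar conjugated ring means antiaromatic.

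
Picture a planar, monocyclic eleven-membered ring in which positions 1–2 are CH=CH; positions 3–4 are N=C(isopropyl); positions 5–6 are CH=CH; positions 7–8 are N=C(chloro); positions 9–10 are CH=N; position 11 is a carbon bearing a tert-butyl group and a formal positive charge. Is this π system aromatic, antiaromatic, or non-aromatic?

Check conjugation: every atom in a ring double bond is sp² and brings one electron to the p orbital; each =N– nitrogen is pyridine-type (lone pair in the sp² plane, one electron in the p orbital); the carbocation has an empty p orbital — every position has a p orbital, so the cyclic π system is continuous.
Counting π electrons: 5 × 2 = 10 from the double-bond units + 0 from the C(tert-butyl)(+) atom = 10.
That gives a 4n+2 count (10, n = 2).

Aromatic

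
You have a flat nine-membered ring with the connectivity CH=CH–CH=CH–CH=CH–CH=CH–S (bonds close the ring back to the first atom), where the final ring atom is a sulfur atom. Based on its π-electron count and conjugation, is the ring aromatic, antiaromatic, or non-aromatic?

Aromatic

The p orbitals form a continuous loop: the double-bond atoms are sp², each contributing one p electron; the sulfur donates one lone pair from its p orbital. The ring is fully conjugated.
Tallying contributions gives 4 × 2 = 8 from the double-bond units + 2 from the S atom = 10.
Since 10 = 4·2 + 2, the ring meets the 4n+2 criterion.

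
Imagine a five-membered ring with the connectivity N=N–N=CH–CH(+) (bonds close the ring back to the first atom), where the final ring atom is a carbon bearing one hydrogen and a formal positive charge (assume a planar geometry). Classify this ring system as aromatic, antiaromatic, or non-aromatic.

Antiaromatic

The p orbitals form a continuous loop: the double-bond atoms are sp², each contributing one p electron; each =N– nitrogen is pyridine-type (lone pair in the sp² plane, one electron in the p orbital); the carbocation has an empty p orbital. The ring is fully conjugated.
Counting π electrons: 2 × 2 = 4 from the double-bond units + 0 from the CH(+) atom = 4.
4 is a 4n count (n = 1), so the planar conjugated ring is antiaromatic.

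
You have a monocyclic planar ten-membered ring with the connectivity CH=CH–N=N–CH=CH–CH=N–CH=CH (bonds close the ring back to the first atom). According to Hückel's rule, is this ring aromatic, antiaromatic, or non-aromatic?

All ring atoms are sp² and supply a p orbital to the ring (every atom in a ring double bond is sp² and brings one electron to the p orbital; the doubly-bonded nitrogens are pyridine-type — their lone pairs lie in the ring plane, leaving one electron in the p orbital); the conjugation is uninterrupted.
Adding the contributions, 5 × 2 = 10 from the 5 double-bond units.
With 10 π electrons (n = 2), the Hückel 4n+2 condition holds.

Aromatic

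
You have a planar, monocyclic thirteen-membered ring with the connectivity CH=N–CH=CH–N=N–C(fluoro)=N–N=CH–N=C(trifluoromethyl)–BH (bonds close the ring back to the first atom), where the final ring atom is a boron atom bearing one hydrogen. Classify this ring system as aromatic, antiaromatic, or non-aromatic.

Antiaromatic

Check conjugation: every atom in a ring double bond is sp² and brings one electron to the p orbital; each =N– nitrogen is pyridine-type (lone pair in the sp² plane, one electron in the p orbital); the boron has an empty p orbital — every position has a p orbital, so the cyclic π system is continuous.
Tallying contributions gives 6 × 2 = 12 from the double-bond units + 0 from the BH atom = 12.
With 12 = 4·3 π electrons, Hückel's rule classifies the planar ring as antiaromatic.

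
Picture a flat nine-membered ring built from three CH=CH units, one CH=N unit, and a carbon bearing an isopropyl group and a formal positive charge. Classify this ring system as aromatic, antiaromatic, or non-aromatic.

Every ring atom contributes a p orbital perpendicular to the ring (every atom in a ring double bond is sp² and brings one electron to the p orbital; the doubly-bonded nitrogens are pyridine-type — their lone pairs lie in the ring plane, leaving one electron in the p orbital; the carbocation has an empty p orbital), so the π system is cyclic and fully conjugated.
Tallying contributions gives 4 × 2 = 8 from the double-bond units + 0 from the C(isopropyl)(+) atom = 8.
8 is a 4n count (n = 2), so the planar conjugated ring is antiaromatic.

Antiaromatic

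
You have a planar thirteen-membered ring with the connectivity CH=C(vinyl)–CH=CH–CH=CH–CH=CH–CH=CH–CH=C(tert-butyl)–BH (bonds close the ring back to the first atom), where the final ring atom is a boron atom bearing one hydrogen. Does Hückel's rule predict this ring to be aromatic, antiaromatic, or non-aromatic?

Antiaromatic

All ring atoms are sp² and supply a p orbital to the ring (every atom in a ring double bond is sp² and brings one electron to the p orbital; the boron has an empty p orbital); the conjugation is uninterrupted.
Tallying contributions gives 6 × 2 = 12 from the double-bond units + 0 from the BH atom = 12.
With 12 = 4·3 π electrons, Hückel's rule classifies the planar ring as antiaromatic.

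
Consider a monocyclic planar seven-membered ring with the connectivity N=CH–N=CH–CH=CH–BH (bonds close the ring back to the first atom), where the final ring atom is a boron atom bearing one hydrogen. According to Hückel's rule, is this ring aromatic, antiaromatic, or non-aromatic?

All ring atoms are sp² and supply a p orbital to the ring (each doubly-bonded ring atom is sp² with one p-orbital electron; the doubly-bonded nitrogens are pyridine-type — their lone pairs lie in the ring plane, leaving one electron in the p orbital; the boron has an empty p orbital); the conjugation is uninterrupted.
Adding the contributions, 3 × 2 = 6 from the double-bond units + 0 from the BH atom = 6.
With 6 π electrons (n = 1), the Hückel 4n+2 condition holds.

Aromatic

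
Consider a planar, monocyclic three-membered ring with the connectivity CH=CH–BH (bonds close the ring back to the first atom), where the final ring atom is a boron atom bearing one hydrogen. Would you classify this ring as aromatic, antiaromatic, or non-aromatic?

Aromatic

Every ring atom contributes a p orbital perpendicular to the ring (the double-bond atoms are sp², each contributing one p electron; the boron has an empty p orbital), so the π system is cyclic and fully conjugated.
π-electron count: 1 × 2 = 2 from the double-bond unit + 0 from the BH atom = 2.
That gives a 4n+2 count (2, n = 0).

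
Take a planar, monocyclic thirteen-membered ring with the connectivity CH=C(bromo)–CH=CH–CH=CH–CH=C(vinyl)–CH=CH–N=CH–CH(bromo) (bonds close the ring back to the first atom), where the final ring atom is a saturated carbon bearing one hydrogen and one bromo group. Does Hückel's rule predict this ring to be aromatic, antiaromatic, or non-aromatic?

The CH(bromo) carbon is saturated: that saturated carbon is sp³ and has no p orbital in the ring π system. Conjugation is not continuous around the ring.
Without a continuous loop of overlapping p orbitals the Hückel electron count never comes into play.

Non-aromatic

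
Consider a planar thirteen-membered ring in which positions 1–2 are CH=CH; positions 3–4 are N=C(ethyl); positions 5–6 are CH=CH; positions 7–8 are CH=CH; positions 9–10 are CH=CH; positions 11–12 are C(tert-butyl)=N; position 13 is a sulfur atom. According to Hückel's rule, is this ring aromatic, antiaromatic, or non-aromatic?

Check conjugation: each doubly-bonded ring atom is sp² with one p-orbital electron; each =N– nitrogen is pyridine-type (lone pair in the sp² plane, one electron in the p orbital); the sulfur donates one lone pair from its p orbital — every position has a p orbital, so the cyclic π system is continuous.
Tallying contributions gives 6 × 2 = 12 from the double-bond units + 2 from the S atom = 14.
That gives a 4n+2 count (14, n = 3).

Aromatic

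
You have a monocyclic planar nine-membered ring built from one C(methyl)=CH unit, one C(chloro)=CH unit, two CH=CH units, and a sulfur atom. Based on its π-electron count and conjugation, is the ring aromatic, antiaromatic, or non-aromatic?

All ring atoms are sp² and supply a p orbital to the ring (every atom in a ring double bond is sp² and brings one electron to the p orbital; the sulfur donates one lone pair from its p orbital); the conjugation is uninterrupted.
π-electron count: 4 × 2 = 8 from the double-bond units + 2 from the S atom = 10.
With 10 π electrons (n = 2), the Hückel 4n+2 condition holds.

Aromatic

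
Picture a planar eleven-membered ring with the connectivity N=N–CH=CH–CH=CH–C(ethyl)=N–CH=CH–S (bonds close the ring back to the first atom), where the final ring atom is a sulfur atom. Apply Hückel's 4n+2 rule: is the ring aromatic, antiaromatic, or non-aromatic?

All ring atoms are sp² and supply a p orbital to the ring (each doubly-bonded ring atom is sp² with one p-orbital electron; the doubly-bonded nitrogens are pyridine-type — their lone pairs lie in the ring plane, leaving one electron in the p orbital; the sulfur donates one lone pair from its p orbital); the conjugation is uninterrupted.
π-electron count: 5 × 2 = 10 from the double-bond units + 2 from the S atom = 12.
12 = 4(3); a planar, fully conjugated 4n system is antiaromatic.

Antiaromatic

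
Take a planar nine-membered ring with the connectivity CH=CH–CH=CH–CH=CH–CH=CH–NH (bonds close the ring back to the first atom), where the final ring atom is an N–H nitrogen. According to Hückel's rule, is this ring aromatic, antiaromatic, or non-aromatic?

Aromatic

Every ring atom contributes a p orbital perpendicular to the ring (every atom in a ring double bond is sp² and brings one electron to the p orbital; the pyrrole-type nitrogen donates its lone pair from the p orbital), so the π system is cyclic and fully conjugated.
π-electron count: 4 × 2 = 8 from the double-bond units + 2 from the NH atom = 10.
10 = 4(2) + 2, which satisfies Hückel's 4n+2 rule.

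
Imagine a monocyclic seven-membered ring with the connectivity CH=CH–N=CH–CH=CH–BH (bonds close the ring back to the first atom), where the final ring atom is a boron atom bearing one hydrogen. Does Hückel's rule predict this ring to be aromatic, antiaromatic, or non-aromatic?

Aromatic

Check conjugation: every atom in a ring double bond is sp² and brings one electron to the p orbital; each sp² =N– keeps its lone pair in-plane and puts one electron into the π system; the boron has an empty p orbital — every position has a p orbital, so the cyclic π system is continuous.
π-electron count: 3 × 2 = 6 from the double-bond units + 0 from the BH atom = 6.
That gives a 4n+2 count (6, n = 1).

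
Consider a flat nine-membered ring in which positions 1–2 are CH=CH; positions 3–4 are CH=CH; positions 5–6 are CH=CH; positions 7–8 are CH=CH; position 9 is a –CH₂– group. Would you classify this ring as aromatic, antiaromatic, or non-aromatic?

Non-aromatic

The CH2 position has four σ bonds — the tetrahedral CH₂ carbon is sp³ and has no p orbital in the ring π system — so the cyclic conjugation is interrupted.
Broken conjugation rules out both aromaticity and antiaromaticity.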